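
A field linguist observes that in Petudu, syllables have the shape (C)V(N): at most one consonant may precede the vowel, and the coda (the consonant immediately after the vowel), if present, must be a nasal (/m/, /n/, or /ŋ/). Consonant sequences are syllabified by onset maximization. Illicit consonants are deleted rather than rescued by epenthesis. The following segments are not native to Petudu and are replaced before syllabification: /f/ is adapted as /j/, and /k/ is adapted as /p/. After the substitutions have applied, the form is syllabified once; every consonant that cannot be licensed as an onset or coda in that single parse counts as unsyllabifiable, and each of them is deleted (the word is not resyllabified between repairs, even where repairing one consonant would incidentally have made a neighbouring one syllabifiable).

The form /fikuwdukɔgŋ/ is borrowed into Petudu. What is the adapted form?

jipudupɔ

Substitution: /f/ → /j/, /k/ → /p/, giving /jipuwdupɔgŋ/.
The consonants /w/, /g/, /ŋ/ cannot be parsed into a legal (C)V(N) syllable (only a nasal (/m/, /n/, or /ŋ/) is licensed in coda position; onsets are limited to one consonant).
Deletion applies to /w/, /g/, /ŋ/.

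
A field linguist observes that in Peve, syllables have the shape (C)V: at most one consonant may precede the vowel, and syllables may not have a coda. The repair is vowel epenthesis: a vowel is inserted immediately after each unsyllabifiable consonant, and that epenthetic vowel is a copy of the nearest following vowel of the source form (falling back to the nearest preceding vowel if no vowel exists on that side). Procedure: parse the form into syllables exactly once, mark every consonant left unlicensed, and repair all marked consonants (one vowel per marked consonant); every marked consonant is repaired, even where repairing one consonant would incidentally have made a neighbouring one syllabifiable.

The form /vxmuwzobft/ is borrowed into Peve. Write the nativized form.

The consonants /v/, /x/, /w/, /b/, /f/, /t/ cannot be parsed into a legal (C)V syllable (no codas are permitted; onsets are limited to one consonant).
Each unlicensed consonant becomes the onset of a new syllable: /v/ → /vu/, /x/ → /xu/, /w/ → /wo/, /b/ → /bo/, /f/ → /fo/, /t/ → /to/.

vuxumuwozobofoto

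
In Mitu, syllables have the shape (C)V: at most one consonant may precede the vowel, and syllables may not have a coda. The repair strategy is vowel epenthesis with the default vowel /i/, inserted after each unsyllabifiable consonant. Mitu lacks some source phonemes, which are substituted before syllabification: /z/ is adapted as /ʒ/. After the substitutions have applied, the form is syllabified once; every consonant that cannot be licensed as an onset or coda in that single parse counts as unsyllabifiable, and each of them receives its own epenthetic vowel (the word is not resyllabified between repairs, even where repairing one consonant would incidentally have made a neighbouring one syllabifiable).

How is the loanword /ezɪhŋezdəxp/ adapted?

Substitution: /z/ → /ʒ/, giving /eʒɪhŋeʒdəxp/.
The consonants /h/, /ʒ/, /x/, /p/ cannot be parsed into a legal (C)V syllable (no codas are permitted; onsets are limited to one consonant).
Each unlicensed consonant becomes the onset of a new syllable: /h/ → /hi/, /ʒ/ → /ʒi/, /x/ → /xi/, /p/ → /pi/.

eʒɪhiŋeʒidəxipi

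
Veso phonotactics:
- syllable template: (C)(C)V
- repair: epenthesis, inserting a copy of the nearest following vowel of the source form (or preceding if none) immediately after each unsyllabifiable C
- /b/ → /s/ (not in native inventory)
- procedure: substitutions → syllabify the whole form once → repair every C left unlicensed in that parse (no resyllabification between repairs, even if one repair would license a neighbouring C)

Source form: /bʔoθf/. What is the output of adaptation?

Substitution: /b/ → /s/, giving /sʔoθf/.
Syllabifying with onset maximization leaves /θ/, /f/ stranded (no codas are permitted; onsets may contain at most 2 consonants).
Each unlicensed consonant becomes the onset of a new syllable: /θ/ → /θo/, /f/ → /fo/.

sʔoθofo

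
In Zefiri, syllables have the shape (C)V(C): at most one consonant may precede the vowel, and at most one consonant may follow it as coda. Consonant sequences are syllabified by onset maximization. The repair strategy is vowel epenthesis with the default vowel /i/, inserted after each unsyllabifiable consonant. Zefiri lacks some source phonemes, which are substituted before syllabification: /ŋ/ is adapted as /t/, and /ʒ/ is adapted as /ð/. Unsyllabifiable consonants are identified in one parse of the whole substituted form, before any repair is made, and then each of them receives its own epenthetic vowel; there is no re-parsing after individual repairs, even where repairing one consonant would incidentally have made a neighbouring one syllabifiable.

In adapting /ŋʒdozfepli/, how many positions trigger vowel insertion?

2

After substitution the input is /tðdozfepli/.
The unsyllabifiable consonants are /t/, /ð/; each receives one epenthetic vowel.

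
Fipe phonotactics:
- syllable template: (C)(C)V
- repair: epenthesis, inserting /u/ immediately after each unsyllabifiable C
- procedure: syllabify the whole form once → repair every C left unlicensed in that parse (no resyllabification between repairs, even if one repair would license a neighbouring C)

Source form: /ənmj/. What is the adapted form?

ənumuju

Under (C)(C)V, the unsyllabifiable consonants are /n/, /m/, /j/ (no codas are permitted; onsets may contain at most 2 consonants).
Inserting the epenthetic vowel yields /n/ → /nu/, /m/ → /mu/, /j/ → /ju/.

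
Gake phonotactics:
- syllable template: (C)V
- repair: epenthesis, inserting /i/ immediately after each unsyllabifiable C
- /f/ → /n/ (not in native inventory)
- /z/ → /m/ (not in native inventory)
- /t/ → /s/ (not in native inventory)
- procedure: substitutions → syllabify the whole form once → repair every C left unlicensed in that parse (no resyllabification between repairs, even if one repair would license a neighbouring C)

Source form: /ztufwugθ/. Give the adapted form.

misuniwugiθi

Substitution: /z/ → /m/, /t/ → /s/, /f/ → /n/, giving /msunwugθ/.
Under (C)V, the unsyllabifiable consonants are /m/, /n/, /g/, /θ/ (no codas are permitted; onsets are limited to one consonant).
Inserting the epenthetic vowel yields /m/ → /mi/, /n/ → /ni/, /g/ → /gi/, /θ/ → /θi/.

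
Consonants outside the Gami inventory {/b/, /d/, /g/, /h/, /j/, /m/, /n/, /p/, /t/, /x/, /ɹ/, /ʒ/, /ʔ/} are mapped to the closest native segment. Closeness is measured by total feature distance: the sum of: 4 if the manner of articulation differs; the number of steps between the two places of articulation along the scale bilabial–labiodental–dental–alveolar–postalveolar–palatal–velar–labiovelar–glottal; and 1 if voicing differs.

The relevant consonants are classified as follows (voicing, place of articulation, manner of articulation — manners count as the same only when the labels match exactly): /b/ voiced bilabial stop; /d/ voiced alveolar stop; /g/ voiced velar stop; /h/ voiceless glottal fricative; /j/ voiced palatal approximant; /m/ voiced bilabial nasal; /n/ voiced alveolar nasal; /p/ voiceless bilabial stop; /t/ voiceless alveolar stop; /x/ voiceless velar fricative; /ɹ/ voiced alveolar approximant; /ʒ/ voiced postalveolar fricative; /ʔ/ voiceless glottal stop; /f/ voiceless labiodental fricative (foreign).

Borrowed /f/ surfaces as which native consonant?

/ʒ/ is closest: same manner (fricative), place distance 3 (labiodental→postalveolar), voicing differs (+1); total 4. Next closest is /p/ at distance 5.

ʒ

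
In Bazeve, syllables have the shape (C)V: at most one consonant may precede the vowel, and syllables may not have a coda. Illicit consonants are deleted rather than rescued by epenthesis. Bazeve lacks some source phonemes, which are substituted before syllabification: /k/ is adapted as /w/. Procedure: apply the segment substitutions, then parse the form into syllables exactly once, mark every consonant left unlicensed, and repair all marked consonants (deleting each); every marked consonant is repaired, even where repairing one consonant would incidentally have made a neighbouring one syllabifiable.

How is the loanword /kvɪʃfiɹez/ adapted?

vɪfiɹe

Substitution: /k/ → /w/, giving /wvɪʃfiɹez/.
The consonants /w/, /ʃ/, /z/ cannot be parsed into a legal (C)V syllable (no codas are permitted; onsets are limited to one consonant).
Deleting the stranded consonants removes /w/, /ʃ/, /z/.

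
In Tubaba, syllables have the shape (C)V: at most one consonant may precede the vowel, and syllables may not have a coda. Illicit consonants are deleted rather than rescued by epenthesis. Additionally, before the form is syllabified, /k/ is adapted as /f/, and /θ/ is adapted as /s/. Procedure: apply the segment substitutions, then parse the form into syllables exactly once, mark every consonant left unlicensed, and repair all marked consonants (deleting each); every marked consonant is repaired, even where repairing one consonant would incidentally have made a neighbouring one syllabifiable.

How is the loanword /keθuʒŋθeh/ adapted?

fesuse

Substitution: /k/ → /f/, /θ/ → /s/, giving /fesuʒŋseh/.
Syllabifying with onset maximization leaves /ʒ/, /ŋ/, /h/ stranded (no codas are permitted; onsets are limited to one consonant).
Deleting the stranded consonants removes /ʒ/, /ŋ/, /h/.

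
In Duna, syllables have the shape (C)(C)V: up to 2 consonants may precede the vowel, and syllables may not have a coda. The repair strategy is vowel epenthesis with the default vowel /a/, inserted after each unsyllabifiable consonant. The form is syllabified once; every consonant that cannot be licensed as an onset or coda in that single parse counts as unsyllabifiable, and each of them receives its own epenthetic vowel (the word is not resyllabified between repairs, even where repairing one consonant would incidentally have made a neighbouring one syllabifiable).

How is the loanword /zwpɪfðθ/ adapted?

The consonants /z/, /f/, /ð/, /θ/ cannot be parsed into a legal (C)(C)V syllable (no codas are permitted; onsets may contain at most 2 consonants).
Epenthesis after each stranded consonant: /z/ → /za/, /f/ → /fa/, /ð/ → /ða/, /θ/ → /θa/.

zawpɪfaðaθa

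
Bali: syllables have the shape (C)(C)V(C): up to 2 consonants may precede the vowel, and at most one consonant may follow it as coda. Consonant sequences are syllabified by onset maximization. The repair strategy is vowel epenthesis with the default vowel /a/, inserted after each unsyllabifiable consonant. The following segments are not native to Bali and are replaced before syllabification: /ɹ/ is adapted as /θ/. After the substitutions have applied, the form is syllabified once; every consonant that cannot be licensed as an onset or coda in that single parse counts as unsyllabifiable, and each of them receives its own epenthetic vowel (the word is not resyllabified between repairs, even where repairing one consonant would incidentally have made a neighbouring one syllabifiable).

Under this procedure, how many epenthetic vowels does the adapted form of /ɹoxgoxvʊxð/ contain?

1

After substitution the input is /θoxgoxvʊxð/.
The unsyllabifiable consonants are /ð/; each receives one epenthetic vowel.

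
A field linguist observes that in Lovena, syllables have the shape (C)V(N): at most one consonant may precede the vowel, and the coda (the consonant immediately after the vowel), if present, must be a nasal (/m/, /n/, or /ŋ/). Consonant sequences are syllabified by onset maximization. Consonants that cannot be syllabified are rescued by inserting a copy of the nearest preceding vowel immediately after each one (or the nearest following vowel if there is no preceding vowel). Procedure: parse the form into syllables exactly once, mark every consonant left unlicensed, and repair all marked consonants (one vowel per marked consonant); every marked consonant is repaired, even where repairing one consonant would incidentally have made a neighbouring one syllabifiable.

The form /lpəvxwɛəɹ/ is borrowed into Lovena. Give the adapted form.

ləpəvəxəwɛəɹə

Under (C)V(N), the unsyllabifiable consonants are /l/, /v/, /x/, /ɹ/ (only a nasal (/m/, /n/, or /ŋ/) is licensed in coda position; onsets are limited to one consonant).
Epenthesis after each stranded consonant: /l/ → /lə/, /v/ → /və/, /x/ → /xə/, /ɹ/ → /ɹə/.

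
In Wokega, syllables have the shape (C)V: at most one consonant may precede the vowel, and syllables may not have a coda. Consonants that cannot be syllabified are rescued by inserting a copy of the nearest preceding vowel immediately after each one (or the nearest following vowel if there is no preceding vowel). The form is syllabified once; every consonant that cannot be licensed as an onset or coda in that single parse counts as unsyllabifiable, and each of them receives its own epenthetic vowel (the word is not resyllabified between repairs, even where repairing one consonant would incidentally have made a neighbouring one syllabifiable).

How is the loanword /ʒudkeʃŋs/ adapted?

The consonants /d/, /ʃ/, /ŋ/, /s/ cannot be parsed into a legal (C)V syllable (no codas are permitted; onsets are limited to one consonant).
Each unlicensed consonant becomes the onset of a new syllable: /d/ → /du/, /ʃ/ → /ʃe/, /ŋ/ → /ŋe/, /s/ → /se/.

ʒudukeʃeŋese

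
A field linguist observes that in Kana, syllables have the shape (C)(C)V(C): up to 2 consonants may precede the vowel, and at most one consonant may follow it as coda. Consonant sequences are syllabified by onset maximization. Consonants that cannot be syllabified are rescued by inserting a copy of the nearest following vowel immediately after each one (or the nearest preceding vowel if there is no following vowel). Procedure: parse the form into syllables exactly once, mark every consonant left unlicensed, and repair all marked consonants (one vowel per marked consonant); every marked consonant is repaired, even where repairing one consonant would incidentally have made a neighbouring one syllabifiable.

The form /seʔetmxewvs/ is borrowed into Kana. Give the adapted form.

Under (C)(C)V(C), the unsyllabifiable consonants are /v/, /s/ (at most one coda consonant is licensed; onsets may contain at most 2 consonants).
Each unlicensed consonant becomes the onset of a new syllable: /v/ → /ve/, /s/ → /se/.

seʔetmxewvese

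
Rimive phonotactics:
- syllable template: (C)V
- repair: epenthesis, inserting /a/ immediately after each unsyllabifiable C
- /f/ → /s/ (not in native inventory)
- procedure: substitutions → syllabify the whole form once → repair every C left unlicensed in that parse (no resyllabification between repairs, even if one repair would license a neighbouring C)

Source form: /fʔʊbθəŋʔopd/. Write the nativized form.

Substitution: /f/ → /s/, giving /sʔʊbθəŋʔopd/.
The consonants /s/, /b/, /ŋ/, /p/, /d/ cannot be parsed into a legal (C)V syllable (no codas are permitted; onsets are limited to one consonant).
Inserting the epenthetic vowel yields /s/ → /sa/, /b/ → /ba/, /ŋ/ → /ŋa/, /p/ → /pa/, /d/ → /da/.

saʔʊbaθəŋaʔopada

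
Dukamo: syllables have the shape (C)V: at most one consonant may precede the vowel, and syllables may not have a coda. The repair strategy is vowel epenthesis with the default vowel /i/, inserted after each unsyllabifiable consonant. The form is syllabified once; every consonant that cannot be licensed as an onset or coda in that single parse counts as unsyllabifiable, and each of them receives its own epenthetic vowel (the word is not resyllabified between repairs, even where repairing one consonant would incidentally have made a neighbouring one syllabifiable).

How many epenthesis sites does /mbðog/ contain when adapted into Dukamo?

3

The unsyllabifiable consonants are /m/, /b/, /g/; each receives one epenthetic vowel.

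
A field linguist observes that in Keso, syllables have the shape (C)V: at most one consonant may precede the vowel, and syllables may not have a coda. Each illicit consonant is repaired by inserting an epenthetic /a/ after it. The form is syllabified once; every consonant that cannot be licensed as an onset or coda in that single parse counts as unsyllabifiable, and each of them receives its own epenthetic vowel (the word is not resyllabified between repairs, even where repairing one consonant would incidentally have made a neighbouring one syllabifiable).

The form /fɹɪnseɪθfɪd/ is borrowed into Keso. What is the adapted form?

Syllabifying with onset maximization leaves /f/, /n/, /θ/, /d/ stranded (no codas are permitted; onsets are limited to one consonant).
Epenthesis after each stranded consonant: /f/ → /fa/, /n/ → /na/, /θ/ → /θa/, /d/ → /da/.

faɹɪnaseɪθafɪda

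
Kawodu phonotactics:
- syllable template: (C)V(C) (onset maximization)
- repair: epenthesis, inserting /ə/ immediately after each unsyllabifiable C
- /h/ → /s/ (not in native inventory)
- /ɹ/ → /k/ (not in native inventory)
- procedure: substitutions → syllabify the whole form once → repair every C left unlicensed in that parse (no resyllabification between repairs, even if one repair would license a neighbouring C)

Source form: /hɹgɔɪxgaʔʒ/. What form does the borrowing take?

Substitution: /h/ → /s/, /ɹ/ → /k/, giving /skgɔɪxgaʔʒ/.
Syllabifying with onset maximization leaves /s/, /k/, /ʒ/ stranded (at most one coda consonant is licensed; onsets are limited to one consonant).
Inserting the epenthetic vowel yields /s/ → /sə/, /k/ → /kə/, /ʒ/ → /ʒə/.

səkəgɔɪxgaʔʒə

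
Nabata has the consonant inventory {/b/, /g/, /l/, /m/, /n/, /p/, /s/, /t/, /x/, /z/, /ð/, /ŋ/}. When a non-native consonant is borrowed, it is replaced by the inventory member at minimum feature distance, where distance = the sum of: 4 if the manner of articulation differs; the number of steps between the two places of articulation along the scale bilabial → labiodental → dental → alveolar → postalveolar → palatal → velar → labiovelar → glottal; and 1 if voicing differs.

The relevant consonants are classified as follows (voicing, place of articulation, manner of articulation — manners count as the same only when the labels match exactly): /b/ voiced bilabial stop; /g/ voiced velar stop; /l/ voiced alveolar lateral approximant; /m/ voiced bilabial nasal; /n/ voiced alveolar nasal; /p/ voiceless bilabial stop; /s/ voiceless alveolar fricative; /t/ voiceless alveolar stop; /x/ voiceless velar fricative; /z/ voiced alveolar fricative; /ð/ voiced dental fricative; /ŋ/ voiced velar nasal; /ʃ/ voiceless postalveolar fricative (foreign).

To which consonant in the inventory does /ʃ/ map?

/s/ is closest: same manner (fricative), place distance 1 (postalveolar→alveolar), same voicing; total 1. Next closest is /x/ at distance 2.

s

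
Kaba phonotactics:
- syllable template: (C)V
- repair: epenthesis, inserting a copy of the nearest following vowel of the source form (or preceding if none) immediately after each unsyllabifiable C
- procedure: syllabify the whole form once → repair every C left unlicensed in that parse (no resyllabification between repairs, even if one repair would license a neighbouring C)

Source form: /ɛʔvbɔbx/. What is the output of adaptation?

ɛʔɔvɔbɔbɔxɔ

Under (C)V, the unsyllabifiable consonants are /ʔ/, /v/, /b/, /x/ (no codas are permitted; onsets are limited to one consonant).
Inserting the epenthetic vowel yields /ʔ/ → /ʔɔ/, /v/ → /vɔ/, /b/ → /bɔ/, /x/ → /xɔ/.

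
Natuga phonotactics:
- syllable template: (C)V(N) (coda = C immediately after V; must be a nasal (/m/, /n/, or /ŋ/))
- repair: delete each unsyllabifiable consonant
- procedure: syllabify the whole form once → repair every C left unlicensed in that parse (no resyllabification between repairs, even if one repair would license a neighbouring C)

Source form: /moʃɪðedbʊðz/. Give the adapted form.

Syllabifying with onset maximization leaves /d/, /ð/, /z/ stranded (only a nasal (/m/, /n/, or /ŋ/) is licensed in coda position; onsets are limited to one consonant).
Each unlicensed consonant is deleted: /d/, /ð/, /z/.

moʃɪðebʊ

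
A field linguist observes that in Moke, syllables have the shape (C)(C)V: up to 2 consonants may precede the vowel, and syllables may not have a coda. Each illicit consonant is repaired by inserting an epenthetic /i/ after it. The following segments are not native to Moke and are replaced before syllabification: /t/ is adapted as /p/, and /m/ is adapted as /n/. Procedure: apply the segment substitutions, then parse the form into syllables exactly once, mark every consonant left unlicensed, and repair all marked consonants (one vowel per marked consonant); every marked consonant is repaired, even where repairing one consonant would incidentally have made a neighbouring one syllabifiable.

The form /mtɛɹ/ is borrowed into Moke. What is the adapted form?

npɛɹi

Substitution: /m/ → /n/, /t/ → /p/, giving /npɛɹ/.
The consonants /ɹ/ cannot be parsed into a legal (C)(C)V syllable (no codas are permitted; onsets may contain at most 2 consonants).
Epenthesis after each stranded consonant: /ɹ/ → /ɹi/.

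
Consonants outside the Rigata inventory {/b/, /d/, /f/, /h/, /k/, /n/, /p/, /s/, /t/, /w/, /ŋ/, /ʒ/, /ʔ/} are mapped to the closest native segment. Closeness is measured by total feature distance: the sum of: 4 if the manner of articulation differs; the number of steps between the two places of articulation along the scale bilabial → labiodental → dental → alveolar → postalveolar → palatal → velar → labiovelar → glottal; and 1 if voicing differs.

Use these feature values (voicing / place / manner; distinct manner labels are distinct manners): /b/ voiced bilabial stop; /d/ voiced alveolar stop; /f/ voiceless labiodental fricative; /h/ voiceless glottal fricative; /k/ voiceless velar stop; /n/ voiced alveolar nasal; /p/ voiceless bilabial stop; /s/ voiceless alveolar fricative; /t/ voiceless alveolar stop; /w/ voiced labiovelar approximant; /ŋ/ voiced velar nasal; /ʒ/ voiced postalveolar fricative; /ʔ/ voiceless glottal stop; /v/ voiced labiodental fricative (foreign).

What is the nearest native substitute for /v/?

f

/f/ is closest: same manner (fricative), place distance 0 (labiodental→labiodental), voicing differs (+1); total 1. Next closest is /s/ at distance 3.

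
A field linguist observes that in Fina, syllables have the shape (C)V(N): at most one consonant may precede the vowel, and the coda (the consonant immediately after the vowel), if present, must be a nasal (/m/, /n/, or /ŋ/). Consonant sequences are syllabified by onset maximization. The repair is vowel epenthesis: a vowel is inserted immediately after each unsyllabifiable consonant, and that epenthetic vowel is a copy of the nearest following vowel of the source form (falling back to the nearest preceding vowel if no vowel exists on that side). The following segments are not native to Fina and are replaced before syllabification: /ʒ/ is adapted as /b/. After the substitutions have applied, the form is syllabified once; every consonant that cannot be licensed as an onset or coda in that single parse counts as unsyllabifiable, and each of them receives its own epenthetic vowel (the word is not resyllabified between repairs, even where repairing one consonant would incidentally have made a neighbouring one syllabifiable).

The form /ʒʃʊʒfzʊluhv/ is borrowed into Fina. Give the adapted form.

Substitution: /ʒ/ → /b/, giving /bʃʊbfzʊluhv/.
Syllabifying with onset maximization leaves /b/, /b/, /f/, /h/, /v/ stranded (only a nasal (/m/, /n/, or /ŋ/) is licensed in coda position; onsets are limited to one consonant).
Inserting the epenthetic vowel yields /b/ → /bʊ/, /b/ → /bʊ/, /f/ → /fʊ/, /h/ → /hu/, /v/ → /vu/.

bʊʃʊbʊfʊzʊluhuvu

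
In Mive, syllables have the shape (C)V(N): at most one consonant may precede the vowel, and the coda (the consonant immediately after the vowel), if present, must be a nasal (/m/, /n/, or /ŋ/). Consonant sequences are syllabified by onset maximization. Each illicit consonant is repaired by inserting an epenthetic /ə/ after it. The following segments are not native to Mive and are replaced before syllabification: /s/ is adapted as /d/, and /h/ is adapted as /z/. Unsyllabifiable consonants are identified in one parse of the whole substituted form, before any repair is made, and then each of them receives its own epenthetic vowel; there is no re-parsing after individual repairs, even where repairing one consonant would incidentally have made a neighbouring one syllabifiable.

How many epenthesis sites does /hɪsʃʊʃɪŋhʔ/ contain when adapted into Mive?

After substitution the input is /zɪdʃʊʃɪŋzʔ/.
The unsyllabifiable consonants are /d/, /z/, /ʔ/; each receives one epenthetic vowel.

3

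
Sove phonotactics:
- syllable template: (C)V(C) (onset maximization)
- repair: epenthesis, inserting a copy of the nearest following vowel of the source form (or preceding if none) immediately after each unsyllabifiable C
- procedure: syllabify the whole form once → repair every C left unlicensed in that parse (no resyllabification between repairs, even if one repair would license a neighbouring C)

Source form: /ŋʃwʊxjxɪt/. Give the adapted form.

ŋʊʃʊwʊxjɪxɪt

Syllabifying with onset maximization leaves /ŋ/, /ʃ/, /j/ stranded (at most one coda consonant is licensed; onsets are limited to one consonant).
Inserting the epenthetic vowel yields /ŋ/ → /ŋʊ/, /ʃ/ → /ʃʊ/, /j/ → /jɪ/.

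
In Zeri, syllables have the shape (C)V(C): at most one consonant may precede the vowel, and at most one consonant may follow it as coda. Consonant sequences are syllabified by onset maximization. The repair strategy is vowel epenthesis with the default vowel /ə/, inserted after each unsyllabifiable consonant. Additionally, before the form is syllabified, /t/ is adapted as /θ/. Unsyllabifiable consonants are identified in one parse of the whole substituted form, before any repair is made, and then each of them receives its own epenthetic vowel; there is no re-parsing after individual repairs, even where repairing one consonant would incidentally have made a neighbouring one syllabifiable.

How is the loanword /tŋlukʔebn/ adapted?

Substitution: /t/ → /θ/, giving /θŋlukʔebn/.
The consonants /θ/, /ŋ/, /n/ cannot be parsed into a legal (C)V(C) syllable (at most one coda consonant is licensed; onsets are limited to one consonant).
Each unlicensed consonant becomes the onset of a new syllable: /θ/ → /θə/, /ŋ/ → /ŋə/, /n/ → /nə/.

θəŋəlukʔebnə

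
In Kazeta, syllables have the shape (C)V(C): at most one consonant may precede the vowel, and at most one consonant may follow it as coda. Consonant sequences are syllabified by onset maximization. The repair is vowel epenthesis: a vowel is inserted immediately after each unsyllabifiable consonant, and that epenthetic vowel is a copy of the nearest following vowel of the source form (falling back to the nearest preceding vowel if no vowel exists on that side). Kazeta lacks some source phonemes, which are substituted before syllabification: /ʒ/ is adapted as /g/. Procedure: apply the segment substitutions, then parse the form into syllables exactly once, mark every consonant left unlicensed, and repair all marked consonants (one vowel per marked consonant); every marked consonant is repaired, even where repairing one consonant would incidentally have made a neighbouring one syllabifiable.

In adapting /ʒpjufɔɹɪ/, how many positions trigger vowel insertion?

2

After substitution the input is /gpjufɔɹɪ/.
The unsyllabifiable consonants are /g/, /p/; each receives one epenthetic vowel.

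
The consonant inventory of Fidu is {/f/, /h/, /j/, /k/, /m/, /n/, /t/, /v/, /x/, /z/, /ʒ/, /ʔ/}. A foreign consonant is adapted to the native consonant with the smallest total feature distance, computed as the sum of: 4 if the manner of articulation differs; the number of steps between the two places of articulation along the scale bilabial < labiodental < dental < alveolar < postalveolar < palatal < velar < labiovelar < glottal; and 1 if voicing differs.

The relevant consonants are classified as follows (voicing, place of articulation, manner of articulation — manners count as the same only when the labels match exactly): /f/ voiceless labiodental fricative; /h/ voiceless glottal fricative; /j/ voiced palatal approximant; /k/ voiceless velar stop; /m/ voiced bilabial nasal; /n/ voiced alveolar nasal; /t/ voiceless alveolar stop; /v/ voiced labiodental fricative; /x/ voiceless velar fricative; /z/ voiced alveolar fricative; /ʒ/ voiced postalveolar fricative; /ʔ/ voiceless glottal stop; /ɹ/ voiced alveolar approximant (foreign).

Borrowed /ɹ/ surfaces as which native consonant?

j

/j/ is closest: same manner (approximant), place distance 2 (alveolar→palatal), same voicing; total 2. Next closest is /n/ at distance 4.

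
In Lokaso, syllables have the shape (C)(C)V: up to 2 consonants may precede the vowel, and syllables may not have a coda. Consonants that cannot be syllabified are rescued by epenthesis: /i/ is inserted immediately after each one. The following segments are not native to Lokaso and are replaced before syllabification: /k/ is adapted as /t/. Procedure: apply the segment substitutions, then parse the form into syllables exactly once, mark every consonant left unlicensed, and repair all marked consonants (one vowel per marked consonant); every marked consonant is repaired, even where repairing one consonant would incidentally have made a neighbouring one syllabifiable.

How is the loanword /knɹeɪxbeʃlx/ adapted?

Substitution: /k/ → /t/, giving /tnɹeɪxbeʃlx/.
Syllabifying with onset maximization leaves /t/, /ʃ/, /l/, /x/ stranded (no codas are permitted; onsets may contain at most 2 consonants).
Epenthesis after each stranded consonant: /t/ → /ti/, /ʃ/ → /ʃi/, /l/ → /li/, /x/ → /xi/.

tinɹeɪxbeʃilixi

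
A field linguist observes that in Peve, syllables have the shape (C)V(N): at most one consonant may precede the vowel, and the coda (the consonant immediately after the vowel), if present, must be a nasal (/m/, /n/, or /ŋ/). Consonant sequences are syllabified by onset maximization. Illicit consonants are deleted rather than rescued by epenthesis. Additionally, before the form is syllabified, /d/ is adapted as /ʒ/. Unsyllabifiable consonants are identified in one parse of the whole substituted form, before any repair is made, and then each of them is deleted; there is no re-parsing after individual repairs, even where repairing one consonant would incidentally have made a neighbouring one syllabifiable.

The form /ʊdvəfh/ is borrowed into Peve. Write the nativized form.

ʊvə

Substitution: /d/ → /ʒ/, giving /ʊʒvəfh/.
Syllabifying with onset maximization leaves /ʒ/, /f/, /h/ stranded (only a nasal (/m/, /n/, or /ŋ/) is licensed in coda position; onsets are limited to one consonant).
Deletion applies to /ʒ/, /f/, /h/.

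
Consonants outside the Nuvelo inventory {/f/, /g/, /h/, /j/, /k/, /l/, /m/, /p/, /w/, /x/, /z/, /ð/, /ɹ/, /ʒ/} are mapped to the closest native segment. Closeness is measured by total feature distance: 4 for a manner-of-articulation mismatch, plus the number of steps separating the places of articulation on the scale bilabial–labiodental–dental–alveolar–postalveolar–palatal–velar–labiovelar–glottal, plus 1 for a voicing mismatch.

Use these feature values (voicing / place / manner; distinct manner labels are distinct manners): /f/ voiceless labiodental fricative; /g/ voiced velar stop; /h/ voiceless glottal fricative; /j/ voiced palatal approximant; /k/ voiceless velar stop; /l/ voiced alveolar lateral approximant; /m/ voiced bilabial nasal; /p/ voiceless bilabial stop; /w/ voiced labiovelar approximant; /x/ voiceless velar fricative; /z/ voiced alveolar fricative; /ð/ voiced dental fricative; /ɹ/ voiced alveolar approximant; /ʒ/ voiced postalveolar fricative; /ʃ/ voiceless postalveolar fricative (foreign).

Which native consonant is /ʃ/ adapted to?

ʒ

/ʒ/ is closest: same manner (fricative), place distance 0 (postalveolar→postalveolar), voicing differs (+1); total 1. Next closest is /x/ at distance 2.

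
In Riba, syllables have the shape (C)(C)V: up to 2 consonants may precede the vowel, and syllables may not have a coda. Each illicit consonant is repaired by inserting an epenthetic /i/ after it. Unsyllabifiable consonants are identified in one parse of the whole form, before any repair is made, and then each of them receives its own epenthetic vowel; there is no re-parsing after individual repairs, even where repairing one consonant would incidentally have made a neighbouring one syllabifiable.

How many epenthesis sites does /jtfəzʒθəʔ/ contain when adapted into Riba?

3

The unsyllabifiable consonants are /j/, /z/, /ʔ/; each receives one epenthetic vowel.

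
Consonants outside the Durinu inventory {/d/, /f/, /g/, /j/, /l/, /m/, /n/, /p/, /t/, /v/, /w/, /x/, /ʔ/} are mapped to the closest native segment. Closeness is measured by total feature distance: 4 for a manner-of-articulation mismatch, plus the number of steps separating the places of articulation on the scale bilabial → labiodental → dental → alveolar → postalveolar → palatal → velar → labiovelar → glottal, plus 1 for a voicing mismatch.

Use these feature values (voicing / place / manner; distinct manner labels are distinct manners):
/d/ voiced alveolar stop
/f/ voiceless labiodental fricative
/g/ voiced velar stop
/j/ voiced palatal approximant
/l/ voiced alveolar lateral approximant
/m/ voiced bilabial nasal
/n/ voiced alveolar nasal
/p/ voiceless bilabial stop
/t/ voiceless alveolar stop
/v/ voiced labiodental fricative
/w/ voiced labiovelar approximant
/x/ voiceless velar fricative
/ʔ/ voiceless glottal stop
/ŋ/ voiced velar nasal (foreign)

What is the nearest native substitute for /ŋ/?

/n/ is closest: same manner (nasal), place distance 3 (velar→alveolar), same voicing; total 3. Next closest is /g/ at distance 4.

n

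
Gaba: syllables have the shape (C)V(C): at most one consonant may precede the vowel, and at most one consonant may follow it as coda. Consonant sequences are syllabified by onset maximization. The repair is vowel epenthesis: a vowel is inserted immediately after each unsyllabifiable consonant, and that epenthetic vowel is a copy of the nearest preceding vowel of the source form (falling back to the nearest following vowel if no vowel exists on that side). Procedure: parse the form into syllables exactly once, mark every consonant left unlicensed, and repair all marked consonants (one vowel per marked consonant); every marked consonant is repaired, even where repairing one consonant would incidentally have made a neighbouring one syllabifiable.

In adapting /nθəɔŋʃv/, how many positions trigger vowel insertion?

The unsyllabifiable consonants are /n/, /ʃ/, /v/; each receives one epenthetic vowel.

3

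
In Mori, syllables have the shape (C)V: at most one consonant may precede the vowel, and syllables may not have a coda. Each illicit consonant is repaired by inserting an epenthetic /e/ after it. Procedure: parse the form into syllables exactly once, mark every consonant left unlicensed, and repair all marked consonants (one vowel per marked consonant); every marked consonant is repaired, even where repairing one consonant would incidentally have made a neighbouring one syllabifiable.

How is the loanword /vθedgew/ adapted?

The consonants /v/, /d/, /w/ cannot be parsed into a legal (C)V syllable (no codas are permitted; onsets are limited to one consonant).
Each unlicensed consonant becomes the onset of a new syllable: /v/ → /ve/, /d/ → /de/, /w/ → /we/.

veθedegewe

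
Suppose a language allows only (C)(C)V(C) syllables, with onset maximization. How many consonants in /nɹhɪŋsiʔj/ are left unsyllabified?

Syllabifying with onset maximization leaves /n/, /j/ stranded (at most one coda consonant is licensed; onsets may contain at most 2 consonants).

2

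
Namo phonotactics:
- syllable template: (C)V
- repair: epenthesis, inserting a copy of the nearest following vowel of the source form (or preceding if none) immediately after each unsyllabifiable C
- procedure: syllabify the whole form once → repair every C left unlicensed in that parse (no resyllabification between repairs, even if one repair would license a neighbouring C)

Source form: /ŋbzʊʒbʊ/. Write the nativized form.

ŋʊbʊzʊʒʊbʊ

Under (C)V, the unsyllabifiable consonants are /ŋ/, /b/, /ʒ/ (no codas are permitted; onsets are limited to one consonant).
Epenthesis after each stranded consonant: /ŋ/ → /ŋʊ/, /b/ → /bʊ/, /ʒ/ → /ʒʊ/.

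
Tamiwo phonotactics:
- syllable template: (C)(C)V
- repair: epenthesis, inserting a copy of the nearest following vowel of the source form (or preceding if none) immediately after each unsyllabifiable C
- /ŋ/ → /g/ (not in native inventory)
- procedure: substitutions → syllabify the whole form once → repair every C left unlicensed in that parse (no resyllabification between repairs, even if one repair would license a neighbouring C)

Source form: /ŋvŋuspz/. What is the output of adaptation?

Substitution: /ŋ/ → /g/, giving /gvguspz/.
The consonants /g/, /s/, /p/, /z/ cannot be parsed into a legal (C)(C)V syllable (no codas are permitted; onsets may contain at most 2 consonants).
Epenthesis after each stranded consonant: /g/ → /gu/, /s/ → /su/, /p/ → /pu/, /z/ → /zu/.

guvgusupuzu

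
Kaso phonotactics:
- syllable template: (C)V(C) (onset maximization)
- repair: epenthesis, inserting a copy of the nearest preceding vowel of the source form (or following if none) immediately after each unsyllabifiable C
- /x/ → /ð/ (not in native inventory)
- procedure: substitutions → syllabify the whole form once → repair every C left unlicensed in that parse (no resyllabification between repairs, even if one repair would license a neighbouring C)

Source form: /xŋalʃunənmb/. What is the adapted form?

Substitution: /x/ → /ð/, giving /ðŋalʃunənmb/.
The consonants /ð/, /m/, /b/ cannot be parsed into a legal (C)V(C) syllable (at most one coda consonant is licensed; onsets are limited to one consonant).
Epenthesis after each stranded consonant: /ð/ → /ða/, /m/ → /mə/, /b/ → /bə/.

ðaŋalʃunənməbə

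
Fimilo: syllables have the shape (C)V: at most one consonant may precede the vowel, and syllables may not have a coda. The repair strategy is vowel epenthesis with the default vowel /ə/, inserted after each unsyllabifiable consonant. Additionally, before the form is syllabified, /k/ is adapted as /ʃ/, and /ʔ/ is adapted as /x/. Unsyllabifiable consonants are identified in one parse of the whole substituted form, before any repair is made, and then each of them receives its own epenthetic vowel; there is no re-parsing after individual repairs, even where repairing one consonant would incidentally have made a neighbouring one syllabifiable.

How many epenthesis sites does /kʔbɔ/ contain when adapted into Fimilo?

After substitution the input is /ʃxbɔ/.
The unsyllabifiable consonants are /ʃ/, /x/; each receives one epenthetic vowel.

2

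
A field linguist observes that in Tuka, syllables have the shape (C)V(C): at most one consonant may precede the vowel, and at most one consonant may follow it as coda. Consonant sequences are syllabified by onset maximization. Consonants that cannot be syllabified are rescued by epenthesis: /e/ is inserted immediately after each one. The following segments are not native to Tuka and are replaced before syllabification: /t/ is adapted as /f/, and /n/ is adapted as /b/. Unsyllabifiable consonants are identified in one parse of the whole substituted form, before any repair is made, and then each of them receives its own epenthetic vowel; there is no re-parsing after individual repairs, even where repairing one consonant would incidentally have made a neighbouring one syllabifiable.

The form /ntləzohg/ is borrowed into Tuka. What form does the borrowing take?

befeləzohge

Substitution: /n/ → /b/, /t/ → /f/, giving /bfləzohg/.
The consonants /b/, /f/, /g/ cannot be parsed into a legal (C)V(C) syllable (at most one coda consonant is licensed; onsets are limited to one consonant).
Epenthesis after each stranded consonant: /b/ → /be/, /f/ → /fe/, /g/ → /ge/.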